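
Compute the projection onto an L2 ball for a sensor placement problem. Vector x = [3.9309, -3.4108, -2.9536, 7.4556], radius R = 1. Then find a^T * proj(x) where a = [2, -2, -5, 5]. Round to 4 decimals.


Step 1: Compute ||x|| (intermediates to 6 decimals).
||x|| = sqrt(3.9309^2 + (-3.4108)^2 + (-2.9536)^2 + 7.4556^2) = 9.560087
Step 2: Project.
Since ||x|| > R, scale = R/||x|| = 1/9.560087 = 0.104602, proj(x) = scale * x
proj(x) = [0.41118, -0.356777, -0.308952, 0.779871]
Step 3: Dot product.
a^T * proj(x) = 2*0.41118 - 2*(-0.356777) - 5*(-0.308952) + 5*0.779871 = 6.98


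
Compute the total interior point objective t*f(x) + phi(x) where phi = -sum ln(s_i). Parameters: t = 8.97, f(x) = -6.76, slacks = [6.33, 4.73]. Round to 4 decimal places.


Step 1: Compute log-barrier.
ln values: [1.8453, 1.5539]
phi = -(1.8453 + 1.5539) = -3.3992
Step 2: Compute augmented objective.
t*f(x) = 8.97*-6.76 = -60.6372
Total = -60.6372 - 3.3992 = -64.0364


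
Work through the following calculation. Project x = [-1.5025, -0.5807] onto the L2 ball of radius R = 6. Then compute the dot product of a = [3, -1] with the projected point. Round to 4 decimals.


Step 1: Compute ||x|| (intermediates to 6 decimals).
||x|| = sqrt((-1.5025)^2 + (-0.5807)^2) = 1.610813
Step 2: Project.
Since ||x|| <= R, proj = x (no scaling needed).
proj(x) = [-1.5025, -0.5807]
Step 3: Dot product.
a^T * proj(x) = 3*(-1.5025) - 1*(-0.5807) = -3.9268


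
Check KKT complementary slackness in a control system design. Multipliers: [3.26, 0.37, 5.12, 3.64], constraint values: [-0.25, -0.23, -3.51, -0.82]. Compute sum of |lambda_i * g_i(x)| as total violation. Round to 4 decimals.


KKT complementary slackness check:
lambda_1 * g_1 = 3.26 * -0.25 = -0.815
lambda_2 * g_2 = 0.37 * -0.23 = -0.0851
lambda_3 * g_3 = 5.12 * -3.51 = -17.9712
lambda_4 * g_4 = 3.64 * -0.82 = -2.9848
Total violation = 0.815 + 0.0851 + 17.9712 + 2.9848 = 21.8561


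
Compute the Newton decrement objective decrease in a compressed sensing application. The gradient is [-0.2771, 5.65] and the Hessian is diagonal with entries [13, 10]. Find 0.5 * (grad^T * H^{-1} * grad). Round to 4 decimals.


Step 1: H is diagonal, so H^(-1) * g = [-0.0213, 0.565].
Step 2: g^T H^(-1) g = sum_i g_i^2 / H_ii
  = (-0.2771)^2/13 + (5.65)^2/10
  = 0.0059 + 3.1923 = 3.1982
Step 3: Objective decrease = 0.5 * g^T H^(-1) g = 1.5991


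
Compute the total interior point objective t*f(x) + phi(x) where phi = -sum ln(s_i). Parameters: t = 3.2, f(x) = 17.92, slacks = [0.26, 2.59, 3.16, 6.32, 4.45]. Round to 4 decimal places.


Step 1: Compute log-barrier.
ln values: [-1.3471, 0.9517, 1.1506, 1.8437, 1.4929]
phi = -(-1.3471 + 0.9517 + 1.1506 + 1.8437 + 1.4929) = -4.0918
Step 2: Compute augmented objective.
t*f(x) = 3.2*17.92 = 57.344
Total = 57.344 - 4.0918 = 53.2522


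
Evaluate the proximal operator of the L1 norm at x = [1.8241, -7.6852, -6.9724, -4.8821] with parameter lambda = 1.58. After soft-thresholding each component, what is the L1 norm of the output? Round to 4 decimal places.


Soft-thresholding with lambda = 1.58:
prox(1.8241) = sign(1.8241)*max(|1.8241| - 1.58, 0) = 0.2441
prox(-7.6852) = sign(-7.6852)*max(|-7.6852| - 1.58, 0) = -6.1052
prox(-6.9724) = sign(-6.9724)*max(|-6.9724| - 1.58, 0) = -5.3924
prox(-4.8821) = sign(-4.8821)*max(|-4.8821| - 1.58, 0) = -3.3021
prox(x) = [0.2441, -6.1052, -5.3924, -3.3021]
||prox(x)||_1 = 0.2441 + 6.1052 + 5.3924 + 3.3021 = 15.0438


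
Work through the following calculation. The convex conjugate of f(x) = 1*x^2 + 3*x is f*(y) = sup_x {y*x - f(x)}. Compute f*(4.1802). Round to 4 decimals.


f*(y) = sup_x {y*x - a*x^2 - b*x} = sup_x {(y-b)*x - a*x^2}
FOC: (y - b) - 2a*x = 0 => x* = (y - b)/(2a)
x* = (4.1802 - 3)/(2*1) = 0.5901
f*(4.1802) = (y-b)^2/(4a) = (4.1802 - 3)^2/(4*1)
= 1.3929/4 = 0.3482


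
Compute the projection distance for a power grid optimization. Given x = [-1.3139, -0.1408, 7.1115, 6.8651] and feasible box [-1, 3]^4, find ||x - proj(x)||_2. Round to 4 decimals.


Project each component onto [-1, 3].
clip(-1.3139) = -1.0, clip(-0.1408) = -0.1408, clip(7.1115) = 3.0, clip(6.8651) = 3.0
Projection = [-1.0, -0.1408, 3.0, 3.0]
Squared diffs: [0.0985, 0.0, 16.9044, 14.939]
Distance = sqrt(31.9419) = 5.6517


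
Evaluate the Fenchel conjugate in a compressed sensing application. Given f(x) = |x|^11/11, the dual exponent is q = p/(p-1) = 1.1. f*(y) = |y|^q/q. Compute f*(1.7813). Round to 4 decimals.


The conjugate exponent q satisfies 1/p + 1/q = 1.
p = 11, so q = 11/(11 - 1) = 1.1
|y|^q = 1.7813^1.1 = 1.8872
f*(1.7813) = 1.8872 / 1.1 = 1.7156


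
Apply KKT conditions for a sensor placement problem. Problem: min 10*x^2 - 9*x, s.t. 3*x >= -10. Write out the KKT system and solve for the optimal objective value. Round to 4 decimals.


Step 1: Try lambda = 0 (constraint inactive).
Stationarity: 2*10*x - 9 = 0
x* = 9/(2*10) = 0.45
Check constraint: 3*0.45 = 1.35 >= -10 -- satisfied.
Step 2: Compute optimal value.
f(x*) = 10*0.45^2 - 9*0.45 = -2.025


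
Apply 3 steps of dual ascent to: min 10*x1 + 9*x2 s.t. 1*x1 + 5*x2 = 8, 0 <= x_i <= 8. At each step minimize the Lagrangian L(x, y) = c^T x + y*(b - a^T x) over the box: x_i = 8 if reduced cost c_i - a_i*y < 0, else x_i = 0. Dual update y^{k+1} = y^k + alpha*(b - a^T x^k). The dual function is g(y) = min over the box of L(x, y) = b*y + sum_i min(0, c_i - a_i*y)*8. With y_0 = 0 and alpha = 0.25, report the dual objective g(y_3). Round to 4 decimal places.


Dual ascent for LP: min 10*x1 + 9*x2, 1*x1 + 5*x2 = 8, 0 <= x_i <= 8
Step 1: y^k = 0.0, reduced costs: (10.0, 9.0)
  x^k = (0.0, 0.0), subgradient = b - a^T x = 8.0
  y^{k+1} = 0.0 + 0.25*8.0 = 2.0
Step 2: y^k = 2.0, reduced costs: (8.0, -1.0)
  x^k = (0.0, 8.0), subgradient = b - a^T x = -32.0
  y^{k+1} = 2.0 + 0.25*-32.0 = -6.0
Step 3: y^k = -6.0, reduced costs: (16.0, 39.0)
  x^k = (0.0, 0.0), subgradient = b - a^T x = 8.0
  y^{k+1} = -6.0 + 0.25*8.0 = -4.0
Dual objective at y_3 = -4.0: reduced costs (14.0, 29.0), box minimizer x = (0.0, 0.0)
g(y_3) = b*y + (c1 - a1*y)*x1 + (c2 - a2*y)*x2 = 8*(-4.0) + 14.0*0.0 + 29.0*0.0 = -32.0 + 0.0 + 0.0 = -32.0


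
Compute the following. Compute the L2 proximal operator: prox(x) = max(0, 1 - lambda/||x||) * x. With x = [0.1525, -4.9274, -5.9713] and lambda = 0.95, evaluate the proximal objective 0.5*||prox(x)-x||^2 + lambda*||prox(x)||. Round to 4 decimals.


Step 1: Compute ||x||.
||x|| = 7.7433
Step 2: Compute scaling factor.
scale = max(0, 1 - 0.95/7.7433) = 0.8773
Step 3: prox(x) = [0.1338, -4.3229, -5.2387]
||prox(x)|| = 6.7933
Step 4: Proximal objective.
0.5*||prox-x||^2 = 0.4513
lambda*||prox|| = 6.4536
Total = 6.9049


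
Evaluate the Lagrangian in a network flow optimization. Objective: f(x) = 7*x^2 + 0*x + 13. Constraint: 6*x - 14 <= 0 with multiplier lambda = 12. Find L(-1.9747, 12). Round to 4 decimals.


Step 1: Evaluate f(x).
f(-1.9747) = 7*(-1.9747)^2 + 0*(-1.9747) + 13 = 40.2961
Step 2: Evaluate g(x).
g(-1.9747) = 6*-1.9747 - 14 = -25.8482
Step 3: Compute Lagrangian.
L = 40.2961 + 12*-25.8482 = -269.8823


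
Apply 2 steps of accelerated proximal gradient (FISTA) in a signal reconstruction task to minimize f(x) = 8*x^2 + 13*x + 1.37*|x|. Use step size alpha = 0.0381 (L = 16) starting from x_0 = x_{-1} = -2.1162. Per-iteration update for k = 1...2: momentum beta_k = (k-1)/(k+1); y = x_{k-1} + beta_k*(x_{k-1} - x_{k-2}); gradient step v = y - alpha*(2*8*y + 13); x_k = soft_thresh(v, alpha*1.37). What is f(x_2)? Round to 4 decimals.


FISTA on f(x) = 8*x^2 + 13*x + 1.37*|x|
L = 16, alpha = 0.0381
Iteration 1: beta = 0.0, y = -2.1162 + 0.0*(-2.1162 + 2.1162) = -2.1162
  grad(y) = -20.8592, v = y - alpha*grad = -1.3215
  prox(v) = soft_thresh(-1.3215, 0.0522) = -1.2693
Iteration 2: beta = 0.3333, y = -1.2693 + 0.3333*(-1.2693 + 2.1162) = -0.987
  grad(y) = -2.7913, v = y - alpha*grad = -0.8806
  prox(v) = soft_thresh(-0.8806, 0.0522) = -0.8284
f(x_2) = 8*(-0.8284)^2 + 13*(-0.8284) + 1.37*|-0.8284| = -4.1443


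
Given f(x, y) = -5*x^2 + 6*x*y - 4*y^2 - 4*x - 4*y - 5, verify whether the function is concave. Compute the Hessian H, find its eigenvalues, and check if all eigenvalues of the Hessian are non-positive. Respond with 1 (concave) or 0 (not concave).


The Hessian of f(x,y) = -5*x^2 + 6*x*y - 4*y^2 - 4*x - 4*y - 5 is:
H = [[-10, 6], [6, -8]]
Trace = -10 - 8 = -18
Determinant = -10*-8 - (6)^2 = 44
Discriminant = (-18)^2 - 4*44 = 148.0
Eigenvalues: lambda_1 = -15.0828, lambda_2 = -2.9172
The function is concave.

1


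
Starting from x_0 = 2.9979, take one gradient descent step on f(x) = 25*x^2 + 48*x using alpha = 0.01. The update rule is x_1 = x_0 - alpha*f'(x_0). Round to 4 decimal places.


We compute the gradient at x_0 and apply the update.
f'(x) = 50*x + 48
f'(2.9979) = 50*2.9979 + 48 = 197.895
x_1 = 2.9979 - 0.01*197.895 = 1.019


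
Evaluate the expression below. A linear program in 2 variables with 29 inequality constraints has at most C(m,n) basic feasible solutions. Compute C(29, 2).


Each vertex corresponds to some choice of n active constraints out of m, so the number of vertices is at most C(m, n) = m! / (n!(m-n)!).
m = 29, n = 2
Numerator: 29 * 28
Denominator: 2! = 2
C(29, 2) = 406


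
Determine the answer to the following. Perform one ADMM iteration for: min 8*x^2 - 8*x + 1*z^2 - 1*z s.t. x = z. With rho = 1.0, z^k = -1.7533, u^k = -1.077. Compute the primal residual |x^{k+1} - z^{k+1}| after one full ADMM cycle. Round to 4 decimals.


ADMM iteration with rho = 1.0, z^k = -1.7533, u^k = -1.077
Step 1: x-update.
Minimize 8*x^2 - 8*x + (1.0/2)*(x + 1.7533 - 1.077)^2
FOC: (2*8 + 1.0)*x = 8 + 1.0*(-1.7533 + 1.077)
x^{k+1} = 0.4308
Step 2: z-update.
Minimize 1*z^2 - 1*z + (1.0/2)*(0.4308 - z - 1.077)^2
FOC: (2*1 + 1.0)*z = 1 + 1.0*(0.4308 - 1.077)
z^{k+1} = 0.1179
Step 3: u-update.
u^{k+1} = -1.077 + 0.4308 - 0.1179 = -0.7641
Step 4: Primal residual = |0.4308 - 0.1179| = 0.3129


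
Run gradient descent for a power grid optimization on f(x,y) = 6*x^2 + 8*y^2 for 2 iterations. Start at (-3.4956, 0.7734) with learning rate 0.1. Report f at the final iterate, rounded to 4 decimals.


Gradient descent on f(x,y) = 6*x^2 + 8*y^2.
Starting point: (-3.4956, 0.7734), alpha = 0.1
Step 1: grad_x = 2*6*-3.4956 = -41.9472, grad_y = 2*8*0.7734 = 12.3744
  x_1 = -3.4956 - 0.1*-41.9472 = 0.6991
  y_1 = 0.7734 - 0.1*12.3744 = -0.464
Step 2: grad_x = 2*6*0.6991 = 8.3894, grad_y = 2*8*-0.464 = -7.4246
  x_2 = 0.6991 - 0.1*8.3894 = -0.1398
  y_2 = -0.464 - 0.1*-7.4246 = 0.2784
f(-0.1398, 0.2784) = 6*(-0.1398)^2 + 8*0.2784^2 = 0.7375


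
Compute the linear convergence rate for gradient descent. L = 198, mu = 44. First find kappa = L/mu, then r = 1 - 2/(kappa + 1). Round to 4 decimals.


Step 1: Compute the condition number.
kappa = L/mu = 198/44 = 4.5
Step 2: Compute the convergence rate.
r = 1 - 2/(kappa + 1) = 1 - 2*mu/(L + mu) = (L - mu)/(L + mu) = 154/242 = 0.6364


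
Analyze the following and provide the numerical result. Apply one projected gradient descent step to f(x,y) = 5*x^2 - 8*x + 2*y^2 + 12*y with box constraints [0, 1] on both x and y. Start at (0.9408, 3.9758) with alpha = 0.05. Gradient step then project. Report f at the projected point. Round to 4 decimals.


Step 1: Compute gradient at (0.9408, 3.9758).
grad_x = 2*5*0.9408 - 8 = 1.408
grad_y = 2*2*3.9758 + 12 = 27.9032
Step 2: Gradient step.
x_raw = 0.9408 - 0.05*1.408 = 0.8704
y_raw = 3.9758 - 0.05*27.9032 = 2.5806
Step 3: Project onto [0, 1].
x_proj = clip(0.8704) = 0.8704
y_proj = clip(2.5806) = 1.0
Step 4: Evaluate f.
f(0.8704, 1.0) = 10.8248


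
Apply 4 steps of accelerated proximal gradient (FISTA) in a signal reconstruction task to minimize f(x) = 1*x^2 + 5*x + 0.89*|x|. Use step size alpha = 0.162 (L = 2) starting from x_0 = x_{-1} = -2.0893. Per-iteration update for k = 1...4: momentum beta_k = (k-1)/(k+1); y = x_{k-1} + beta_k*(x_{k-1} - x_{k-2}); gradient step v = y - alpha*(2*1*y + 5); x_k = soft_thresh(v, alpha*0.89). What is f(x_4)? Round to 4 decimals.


FISTA on f(x) = 1*x^2 + 5*x + 0.89*|x|
L = 2, alpha = 0.162
Iteration 1: beta = 0.0, y = -2.0893 + 0.0*(-2.0893 + 2.0893) = -2.0893
  grad(y) = 0.8214, v = y - alpha*grad = -2.2224
  prox(v) = soft_thresh(-2.2224, 0.1442) = -2.0782
Iteration 2: beta = 0.3333, y = -2.0782 + 0.3333*(-2.0782 + 2.0893) = -2.0745
  grad(y) = 0.851, v = y - alpha*grad = -2.2124
  prox(v) = soft_thresh(-2.2124, 0.1442) = -2.0682
Iteration 3: beta = 0.5, y = -2.0682 + 0.5*(-2.0682 + 2.0782) = -2.0632
  grad(y) = 0.8737, v = y - alpha*grad = -2.2047
  prox(v) = soft_thresh(-2.2047, 0.1442) = -2.0605
Iteration 4: beta = 0.6, y = -2.0605 + 0.6*(-2.0605 + 2.0682) = -2.0559
  grad(y) = 0.8881, v = y - alpha*grad = -2.1998
  prox(v) = soft_thresh(-2.1998, 0.1442) = -2.0556
f(x_4) = 1*(-2.0556)^2 + 5*(-2.0556) + 0.89*|-2.0556| = -4.223


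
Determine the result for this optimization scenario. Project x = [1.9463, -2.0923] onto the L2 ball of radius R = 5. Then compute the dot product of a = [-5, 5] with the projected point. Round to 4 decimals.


Step 1: Compute ||x|| (intermediates to 6 decimals).
||x|| = sqrt(1.9463^2 + (-2.0923)^2) = 2.857587
Step 2: Project.
Since ||x|| <= R, proj = x (no scaling needed).
proj(x) = [1.9463, -2.0923]
Step 3: Dot product.
a^T * proj(x) = -5*1.9463 + 5*(-2.0923) = -20.193


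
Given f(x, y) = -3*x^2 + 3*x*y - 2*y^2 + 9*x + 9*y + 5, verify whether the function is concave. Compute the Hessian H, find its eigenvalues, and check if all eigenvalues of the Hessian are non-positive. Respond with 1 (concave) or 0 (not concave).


The Hessian of f(x,y) = -3*x^2 + 3*x*y - 2*y^2 + 9*x + 9*y + 5 is:
H = [[-6, 3], [3, -4]]
Trace = -6 - 4 = -10
Determinant = -6*-4 - (3)^2 = 15
Discriminant = (-10)^2 - 4*15 = 40.0
Eigenvalues: lambda_1 = -8.1623, lambda_2 = -1.8377
The function is concave.

1


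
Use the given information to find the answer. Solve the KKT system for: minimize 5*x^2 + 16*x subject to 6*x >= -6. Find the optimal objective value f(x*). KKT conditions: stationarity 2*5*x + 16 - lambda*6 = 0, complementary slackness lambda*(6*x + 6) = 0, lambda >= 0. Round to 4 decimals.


Step 1: Try lambda = 0 (constraint inactive).
x_unc = -16/(2*5) = -1.6
Check: 6*-1.6 = -9.6 < -6 -- violated!
Step 2: Constraint must be active: 6*x = -6
x* = -6/6 = -1.0
lambda = (2*5*(-1.0) + 16)/6 = 1.0
Step 3: Compute optimal value.
f(x*) = 5*(-1.0)^2 + 16*(-1.0) = -11.0


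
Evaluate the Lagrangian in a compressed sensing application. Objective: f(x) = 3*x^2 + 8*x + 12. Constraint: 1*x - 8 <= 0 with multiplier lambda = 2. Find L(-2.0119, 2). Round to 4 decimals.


Step 1: Evaluate f(x).
f(-2.0119) = 3*(-2.0119)^2 + 8*(-2.0119) + 12 = 8.048
Step 2: Evaluate g(x).
g(-2.0119) = 1*-2.0119 - 8 = -10.0119
Step 3: Compute Lagrangian.
L = 8.048 + 2*-10.0119 = -11.9758


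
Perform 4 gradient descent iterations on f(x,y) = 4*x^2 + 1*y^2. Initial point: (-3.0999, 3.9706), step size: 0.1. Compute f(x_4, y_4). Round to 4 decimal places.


Gradient descent on f(x,y) = 4*x^2 + 1*y^2.
Starting point: (-3.0999, 3.9706), alpha = 0.1
Step 1: grad_x = 2*4*-3.0999 = -24.7992, grad_y = 2*1*3.9706 = 7.9412
  x_1 = -3.0999 - 0.1*-24.7992 = -0.62
  y_1 = 3.9706 - 0.1*7.9412 = 3.1765
Step 2: grad_x = 2*4*-0.62 = -4.9598, grad_y = 2*1*3.1765 = 6.353
  x_2 = -0.62 - 0.1*-4.9598 = -0.124
  y_2 = 3.1765 - 0.1*6.353 = 2.5412
Step 3: grad_x = 2*4*-0.124 = -0.992, grad_y = 2*1*2.5412 = 5.0824
  x_3 = -0.124 - 0.1*-0.992 = -0.0248
  y_3 = 2.5412 - 0.1*5.0824 = 2.0329
Step 4: grad_x = 2*4*-0.0248 = -0.1984, grad_y = 2*1*2.0329 = 4.0659
  x_4 = -0.0248 - 0.1*-0.1984 = -0.005
  y_4 = 2.0329 - 0.1*4.0659 = 1.6264
f(-0.005, 1.6264) = 4*(-0.005)^2 + 1*1.6264^2 = 2.6451


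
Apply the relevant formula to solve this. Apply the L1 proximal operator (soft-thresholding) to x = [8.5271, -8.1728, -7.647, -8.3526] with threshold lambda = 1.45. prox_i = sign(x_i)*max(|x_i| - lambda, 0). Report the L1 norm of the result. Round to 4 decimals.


Soft-thresholding with lambda = 1.45:
prox(8.5271) = sign(8.5271)*max(|8.5271| - 1.45, 0) = 7.0771
prox(-8.1728) = sign(-8.1728)*max(|-8.1728| - 1.45, 0) = -6.7228
prox(-7.647) = sign(-7.647)*max(|-7.647| - 1.45, 0) = -6.197
prox(-8.3526) = sign(-8.3526)*max(|-8.3526| - 1.45, 0) = -6.9026
prox(x) = [7.0771, -6.7228, -6.197, -6.9026]
||prox(x)||_1 = 7.0771 + 6.7228 + 6.197 + 6.9026 = 26.8995


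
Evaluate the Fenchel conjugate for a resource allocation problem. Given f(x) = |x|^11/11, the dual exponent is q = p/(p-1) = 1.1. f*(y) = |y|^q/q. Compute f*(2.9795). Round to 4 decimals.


The conjugate exponent q satisfies 1/p + 1/q = 1.
p = 11, so q = 11/(11 - 1) = 1.1
|y|^q = 2.9795^1.1 = 3.3232
f*(2.9795) = 3.3232 / 1.1 = 3.0211


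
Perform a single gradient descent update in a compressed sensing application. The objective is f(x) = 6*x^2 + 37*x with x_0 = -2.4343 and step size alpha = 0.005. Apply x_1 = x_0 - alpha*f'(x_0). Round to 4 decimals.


We compute the gradient at x_0 and apply the update.
f'(x) = 12*x + 37
f'(-2.4343) = 12*-2.4343 + 37 = 7.7884
x_1 = -2.4343 - 0.005*7.7884 = -2.4732


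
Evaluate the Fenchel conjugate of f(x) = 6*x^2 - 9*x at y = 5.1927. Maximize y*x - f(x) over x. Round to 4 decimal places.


f*(y) = sup_x {y*x - a*x^2 - b*x} = sup_x {(y-b)*x - a*x^2}
FOC: (y - b) - 2a*x = 0 => x* = (y - b)/(2a)
x* = (5.1927 + 9)/(2*6) = 1.1827
f*(5.1927) = (y-b)^2/(4a) = (5.1927 + 9)^2/(4*6)
= 201.4327/24 = 8.393


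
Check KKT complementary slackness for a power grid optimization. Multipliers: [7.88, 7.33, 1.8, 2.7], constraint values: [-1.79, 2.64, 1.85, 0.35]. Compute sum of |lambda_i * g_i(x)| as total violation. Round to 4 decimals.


KKT complementary slackness check:
lambda_1 * g_1 = 7.88 * -1.79 = -14.1052
lambda_2 * g_2 = 7.33 * 2.64 = 19.3512
lambda_3 * g_3 = 1.8 * 1.85 = 3.33
lambda_4 * g_4 = 2.7 * 0.35 = 0.945
Total violation = 14.1052 + 19.3512 + 3.33 + 0.945 = 37.7314


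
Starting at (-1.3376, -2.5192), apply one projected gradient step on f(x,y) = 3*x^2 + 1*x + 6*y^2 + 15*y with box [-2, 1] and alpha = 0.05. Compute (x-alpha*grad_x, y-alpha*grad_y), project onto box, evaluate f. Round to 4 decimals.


Step 1: Compute gradient at (-1.3376, -2.5192).
grad_x = 2*3*-1.3376 + 1 = -7.0256
grad_y = 2*6*-2.5192 + 15 = -15.2304
Step 2: Gradient step.
x_raw = -1.3376 - 0.05*-7.0256 = -0.9863
y_raw = -2.5192 - 0.05*-15.2304 = -1.7577
Step 3: Project onto [-2, 1].
x_proj = clip(-0.9863) = -0.9863
y_proj = clip(-1.7577) = -1.7577
Step 4: Evaluate f.
f(-0.9863, -1.7577) = -5.8964


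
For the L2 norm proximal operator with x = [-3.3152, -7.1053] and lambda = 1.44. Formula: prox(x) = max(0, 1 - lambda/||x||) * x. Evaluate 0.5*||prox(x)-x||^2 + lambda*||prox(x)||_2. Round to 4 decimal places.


Step 1: Compute ||x||.
||x|| = 7.8407
Step 2: Compute scaling factor.
scale = max(0, 1 - 1.44/7.8407) = 0.8163
Step 3: prox(x) = [-2.7063, -5.8004]
||prox(x)|| = 6.4007
Step 4: Proximal objective.
0.5*||prox-x||^2 = 1.0368
lambda*||prox|| = 9.217
Total = 10.2537


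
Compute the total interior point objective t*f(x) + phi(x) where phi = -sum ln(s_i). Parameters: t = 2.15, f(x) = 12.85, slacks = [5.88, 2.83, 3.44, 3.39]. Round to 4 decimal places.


Step 1: Compute log-barrier.
ln values: [1.7716, 1.0403, 1.2355, 1.2208]
phi = -(1.7716 + 1.0403 + 1.2355 + 1.2208) = -5.2681
Step 2: Compute augmented objective.
t*f(x) = 2.15*12.85 = 27.6275
Total = 27.6275 - 5.2681 = 22.3594


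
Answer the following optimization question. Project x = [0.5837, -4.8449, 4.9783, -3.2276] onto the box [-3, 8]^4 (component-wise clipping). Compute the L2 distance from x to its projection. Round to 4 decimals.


Project each component onto [-3, 8].
clip(0.5837) = 0.5837, clip(-4.8449) = -3.0, clip(4.9783) = 4.9783, clip(-3.2276) = -3.0
Projection = [0.5837, -3.0, 4.9783, -3.0]
Squared diffs: [0.0, 3.4037, 0.0, 0.0518]
Distance = sqrt(3.4555) = 1.8589


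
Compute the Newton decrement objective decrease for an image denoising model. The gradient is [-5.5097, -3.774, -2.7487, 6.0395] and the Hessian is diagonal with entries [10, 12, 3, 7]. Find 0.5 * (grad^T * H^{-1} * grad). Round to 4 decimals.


Step 1: H is diagonal, so H^(-1) * g = [-0.551, -0.3145, -0.9162, 0.8628].
Step 2: g^T H^(-1) g = sum_i g_i^2 / H_ii
  = (-5.5097)^2/10 + (-3.774)^2/12 + (-2.7487)^2/3 + (6.0395)^2/7
  = 3.0357 + 1.1869 + 2.5185 + 5.2108 = 11.9518
Step 3: Objective decrease = 0.5 * g^T H^(-1) g = 5.9759


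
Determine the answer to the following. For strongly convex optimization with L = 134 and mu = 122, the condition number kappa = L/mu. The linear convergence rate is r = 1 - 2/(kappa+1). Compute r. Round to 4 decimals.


Step 1: Compute the condition number.
kappa = L/mu = 134/122 = 1.0984
Step 2: Compute the convergence rate.
r = 1 - 2/(kappa + 1) = 1 - 2*mu/(L + mu) = (L - mu)/(L + mu) = 12/256 = 0.0469


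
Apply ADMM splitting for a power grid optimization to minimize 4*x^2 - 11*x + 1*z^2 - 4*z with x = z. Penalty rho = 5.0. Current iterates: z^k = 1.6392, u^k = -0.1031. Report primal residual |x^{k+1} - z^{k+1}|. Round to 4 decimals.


ADMM iteration with rho = 5.0, z^k = 1.6392, u^k = -0.1031
Step 1: x-update.
Minimize 4*x^2 - 11*x + (5.0/2)*(x - 1.6392 - 0.1031)^2
FOC: (2*4 + 5.0)*x = 11 + 5.0*(1.6392 + 0.1031)
x^{k+1} = 1.5163
Step 2: z-update.
Minimize 1*z^2 - 4*z + (5.0/2)*(1.5163 - z - 0.1031)^2
FOC: (2*1 + 5.0)*z = 4 + 5.0*(1.5163 - 0.1031)
z^{k+1} = 1.5808
Step 3: u-update.
u^{k+1} = -0.1031 + 1.5163 - 1.5808 = -0.1677
Step 4: Primal residual = |1.5163 - 1.5808| = 0.0646


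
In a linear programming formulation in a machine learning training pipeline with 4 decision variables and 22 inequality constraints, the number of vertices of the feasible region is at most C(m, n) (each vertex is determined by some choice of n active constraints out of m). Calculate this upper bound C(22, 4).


Each vertex corresponds to some choice of n active constraints out of m, so the number of vertices is at most C(m, n) = m! / (n!(m-n)!).
m = 22, n = 4
Numerator: 22 * 21 * 20 * 19
Denominator: 4! = 24
C(22, 4) = 7315


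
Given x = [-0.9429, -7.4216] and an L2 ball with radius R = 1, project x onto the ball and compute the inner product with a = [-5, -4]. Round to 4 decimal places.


Step 1: Compute ||x|| (intermediates to 6 decimals).
||x|| = sqrt((-0.9429)^2 + (-7.4216)^2) = 7.481257
Step 2: Project.
Since ||x|| > R, scale = R/||x|| = 1/7.481257 = 0.133667, proj(x) = scale * x
proj(x) = [-0.126035, -0.992023]
Step 3: Dot product.
a^T * proj(x) = -5*(-0.126035) - 4*(-0.992023) = 4.5983


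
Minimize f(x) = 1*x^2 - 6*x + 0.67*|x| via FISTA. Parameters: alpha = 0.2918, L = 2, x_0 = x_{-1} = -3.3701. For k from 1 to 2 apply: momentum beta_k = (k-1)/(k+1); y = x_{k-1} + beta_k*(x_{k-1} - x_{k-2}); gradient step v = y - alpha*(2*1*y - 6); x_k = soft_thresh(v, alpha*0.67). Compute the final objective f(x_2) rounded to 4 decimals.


FISTA on f(x) = 1*x^2 - 6*x + 0.67*|x|
L = 2, alpha = 0.2918
Iteration 1: beta = 0.0, y = -3.3701 + 0.0*(-3.3701 + 3.3701) = -3.3701
  grad(y) = -12.7402, v = y - alpha*grad = 0.3475
  prox(v) = soft_thresh(0.3475, 0.1955) = 0.152
Iteration 2: beta = 0.3333, y = 0.152 + 0.3333*(0.152 + 3.3701) = 1.326
  grad(y) = -3.348, v = y - alpha*grad = 2.303
  prox(v) = soft_thresh(2.303, 0.1955) = 2.1074
f(x_2) = 1*2.1074^2 - 6*2.1074 + 0.67*|2.1074| = -6.7914


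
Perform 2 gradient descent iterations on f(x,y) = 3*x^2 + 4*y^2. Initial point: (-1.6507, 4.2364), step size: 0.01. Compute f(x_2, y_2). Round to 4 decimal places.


Gradient descent on f(x,y) = 3*x^2 + 4*y^2.
Starting point: (-1.6507, 4.2364), alpha = 0.01
Step 1: grad_x = 2*3*-1.6507 = -9.9042, grad_y = 2*4*4.2364 = 33.8912
  x_1 = -1.6507 - 0.01*-9.9042 = -1.5517
  y_1 = 4.2364 - 0.01*33.8912 = 3.8975
Step 2: grad_x = 2*3*-1.5517 = -9.3099, grad_y = 2*4*3.8975 = 31.1799
  x_2 = -1.5517 - 0.01*-9.3099 = -1.4586
  y_2 = 3.8975 - 0.01*31.1799 = 3.5857
f(-1.4586, 3.5857) = 3*(-1.4586)^2 + 4*3.5857^2 = 57.8108


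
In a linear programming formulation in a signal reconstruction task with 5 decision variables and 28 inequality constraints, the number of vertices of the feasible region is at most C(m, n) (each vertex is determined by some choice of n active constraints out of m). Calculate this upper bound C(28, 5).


Each vertex corresponds to some choice of n active constraints out of m, so the number of vertices is at most C(m, n) = m! / (n!(m-n)!).
m = 28, n = 5
Numerator: 28 * 27 * 26 * 25 * 24
Denominator: 5! = 120
C(28, 5) = 98280


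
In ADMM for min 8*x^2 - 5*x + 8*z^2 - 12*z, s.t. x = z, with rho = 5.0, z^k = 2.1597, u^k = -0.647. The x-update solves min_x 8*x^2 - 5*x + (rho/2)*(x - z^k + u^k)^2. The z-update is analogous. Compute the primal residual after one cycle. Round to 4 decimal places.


ADMM iteration with rho = 5.0, z^k = 2.1597, u^k = -0.647
Step 1: x-update.
Minimize 8*x^2 - 5*x + (5.0/2)*(x - 2.1597 - 0.647)^2
FOC: (2*8 + 5.0)*x = 5 + 5.0*(2.1597 + 0.647)
x^{k+1} = 0.9064
Step 2: z-update.
Minimize 8*z^2 - 12*z + (5.0/2)*(0.9064 - z - 0.647)^2
FOC: (2*8 + 5.0)*z = 12 + 5.0*(0.9064 - 0.647)
z^{k+1} = 0.6332
Step 3: u-update.
u^{k+1} = -0.647 + 0.9064 - 0.6332 = -0.3738
Step 4: Primal residual = |0.9064 - 0.6332| = 0.2732


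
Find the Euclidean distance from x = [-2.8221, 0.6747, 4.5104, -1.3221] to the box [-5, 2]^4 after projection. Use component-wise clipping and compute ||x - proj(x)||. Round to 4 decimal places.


Project each component onto [-5, 2].
clip(-2.8221) = -2.8221, clip(0.6747) = 0.6747, clip(4.5104) = 2.0, clip(-1.3221) = -1.3221
Projection = [-2.8221, 0.6747, 2.0, -1.3221]
Squared diffs: [0.0, 0.0, 6.3021, 0.0]
Distance = sqrt(6.3021) = 2.5104


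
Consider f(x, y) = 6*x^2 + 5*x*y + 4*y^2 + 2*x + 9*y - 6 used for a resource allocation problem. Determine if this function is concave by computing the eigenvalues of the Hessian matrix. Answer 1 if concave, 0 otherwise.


The Hessian of f(x,y) = 6*x^2 + 5*x*y + 4*y^2 + 2*x + 9*y - 6 is:
H = [[12, 5], [5, 8]]
Trace = 12 + 8 = 20
Determinant = 12*8 - (5)^2 = 71
Discriminant = (20)^2 - 4*71 = 116.0
Eigenvalues: lambda_1 = 4.6148, lambda_2 = 15.3852
The function is not concave.

0


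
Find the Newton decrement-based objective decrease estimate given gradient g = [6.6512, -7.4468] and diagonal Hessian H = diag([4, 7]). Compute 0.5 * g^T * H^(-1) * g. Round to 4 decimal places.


Step 1: H is diagonal, so H^(-1) * g = [1.6628, -1.0638].
Step 2: g^T H^(-1) g = sum_i g_i^2 / H_ii
  = (6.6512)^2/4 + (-7.4468)^2/7
  = 11.0596 + 7.9221 = 18.9817
Step 3: Objective decrease = 0.5 * g^T H^(-1) g = 9.4909


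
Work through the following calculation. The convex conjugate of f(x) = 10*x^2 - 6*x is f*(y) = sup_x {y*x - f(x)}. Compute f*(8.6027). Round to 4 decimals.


f*(y) = sup_x {y*x - a*x^2 - b*x} = sup_x {(y-b)*x - a*x^2}
FOC: (y - b) - 2a*x = 0 => x* = (y - b)/(2a)
x* = (8.6027 + 6)/(2*10) = 0.7301
f*(8.6027) = (y-b)^2/(4a) = (8.6027 + 6)^2/(4*10)
= 213.2388/40 = 5.331


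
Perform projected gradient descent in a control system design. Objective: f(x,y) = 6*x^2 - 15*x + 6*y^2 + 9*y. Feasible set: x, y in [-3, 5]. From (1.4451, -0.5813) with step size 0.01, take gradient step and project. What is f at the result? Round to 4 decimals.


Step 1: Compute gradient at (1.4451, -0.5813).
grad_x = 2*6*1.4451 - 15 = 2.3412
grad_y = 2*6*-0.5813 + 9 = 2.0244
Step 2: Gradient step.
x_raw = 1.4451 - 0.01*2.3412 = 1.4217
y_raw = -0.5813 - 0.01*2.0244 = -0.6015
Step 3: Project onto [-3, 5].
x_proj = clip(1.4217) = 1.4217
y_proj = clip(-0.6015) = -0.6015
Step 4: Evaluate f.
f(1.4217, -0.6015) = -12.4409


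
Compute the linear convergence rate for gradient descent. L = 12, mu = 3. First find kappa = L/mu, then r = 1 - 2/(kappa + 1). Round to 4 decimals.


Step 1: Compute the condition number.
kappa = L/mu = 12/3 = 4.0
Step 2: Compute the convergence rate.
r = 1 - 2/(kappa + 1) = 1 - 2*mu/(L + mu) = (L - mu)/(L + mu) = 9/15 = 0.6


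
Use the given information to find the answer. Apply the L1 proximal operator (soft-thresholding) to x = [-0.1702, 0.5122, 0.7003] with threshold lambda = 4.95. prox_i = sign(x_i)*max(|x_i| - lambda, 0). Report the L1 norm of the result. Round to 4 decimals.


Soft-thresholding with lambda = 4.95:
prox(-0.1702) = sign(-0.1702)*max(|-0.1702| - 4.95, 0) = 0.0
prox(0.5122) = sign(0.5122)*max(|0.5122| - 4.95, 0) = 0.0
prox(0.7003) = sign(0.7003)*max(|0.7003| - 4.95, 0) = 0.0
prox(x) = [0.0, 0.0, 0.0]
||prox(x)||_1 = 0.0 + 0.0 + 0.0 = 0.0


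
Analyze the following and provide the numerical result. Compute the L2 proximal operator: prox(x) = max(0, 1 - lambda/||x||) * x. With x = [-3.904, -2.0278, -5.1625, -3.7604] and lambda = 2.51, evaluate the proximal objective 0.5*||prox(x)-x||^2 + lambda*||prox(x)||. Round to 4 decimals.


Step 1: Compute ||x||.
||x|| = 7.7553
Step 2: Compute scaling factor.
scale = max(0, 1 - 2.51/7.7553) = 0.6764
Step 3: prox(x) = [-2.6405, -1.3715, -3.4917, -2.5434]
||prox(x)|| = 5.2453
Step 4: Proximal objective.
0.5*||prox-x||^2 = 3.1501
lambda*||prox|| = 13.1657
Total = 16.3158


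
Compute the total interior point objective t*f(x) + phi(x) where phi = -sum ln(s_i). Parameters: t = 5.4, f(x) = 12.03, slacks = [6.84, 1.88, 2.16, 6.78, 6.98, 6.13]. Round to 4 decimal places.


Step 1: Compute log-barrier.
ln values: [1.9228, 0.6313, 0.7701, 1.914, 1.943, 1.8132]
phi = -(1.9228 + 0.6313 + 0.7701 + 1.914 + 1.943 + 1.8132) = -8.9944
Step 2: Compute augmented objective.
t*f(x) = 5.4*12.03 = 64.962
Total = 64.962 - 8.9944 = 55.9676


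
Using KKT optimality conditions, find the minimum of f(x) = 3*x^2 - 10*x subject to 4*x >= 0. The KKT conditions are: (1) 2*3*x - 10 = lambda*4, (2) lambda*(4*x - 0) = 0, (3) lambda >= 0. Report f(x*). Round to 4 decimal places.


Step 1: Try lambda = 0 (constraint inactive).
Stationarity: 2*3*x - 10 = 0
x* = 10/(2*3) = 5/3 = 1.6667 (rounded; the exact value 5/3 is used below)
Check constraint: 4*1.6667 = 6.6668 >= 0 -- satisfied.
Step 2: Compute optimal value.
f(x*) = 3*(5/3)^2 - 10*(5/3) = -8.3333


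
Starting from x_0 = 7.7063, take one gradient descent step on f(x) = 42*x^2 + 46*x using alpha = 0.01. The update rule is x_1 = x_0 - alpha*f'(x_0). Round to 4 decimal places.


We compute the gradient at x_0 and apply the update.
f'(x) = 84*x + 46
f'(7.7063) = 84*7.7063 + 46 = 693.3292
x_1 = 7.7063 - 0.01*693.3292 = 0.773


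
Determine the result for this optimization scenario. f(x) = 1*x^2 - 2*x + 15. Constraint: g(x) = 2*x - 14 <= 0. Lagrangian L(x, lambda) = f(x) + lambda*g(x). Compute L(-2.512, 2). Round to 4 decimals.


Step 1: Evaluate f(x).
f(-2.512) = 1*(-2.512)^2 - 2*(-2.512) + 15 = 26.3341
Step 2: Evaluate g(x).
g(-2.512) = 2*-2.512 - 14 = -19.024
Step 3: Compute Lagrangian.
L = 26.3341 + 2*-19.024 = -11.7139


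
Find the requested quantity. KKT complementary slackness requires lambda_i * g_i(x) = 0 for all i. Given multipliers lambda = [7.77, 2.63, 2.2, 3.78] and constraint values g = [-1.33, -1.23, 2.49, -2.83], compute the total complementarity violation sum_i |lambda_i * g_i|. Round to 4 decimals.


KKT complementary slackness check:
lambda_1 * g_1 = 7.77 * -1.33 = -10.3341
lambda_2 * g_2 = 2.63 * -1.23 = -3.2349
lambda_3 * g_3 = 2.2 * 2.49 = 5.478
lambda_4 * g_4 = 3.78 * -2.83 = -10.6974
Total violation = 10.3341 + 3.2349 + 5.478 + 10.6974 = 29.7444


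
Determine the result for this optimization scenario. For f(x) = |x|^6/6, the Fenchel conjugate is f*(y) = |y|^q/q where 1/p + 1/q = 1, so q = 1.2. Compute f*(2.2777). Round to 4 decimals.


The conjugate exponent q satisfies 1/p + 1/q = 1.
p = 6, so q = 6/(6 - 1) = 1.2
|y|^q = 2.2777^1.2 = 2.6853
f*(2.2777) = 2.6853 / 1.2 = 2.2378


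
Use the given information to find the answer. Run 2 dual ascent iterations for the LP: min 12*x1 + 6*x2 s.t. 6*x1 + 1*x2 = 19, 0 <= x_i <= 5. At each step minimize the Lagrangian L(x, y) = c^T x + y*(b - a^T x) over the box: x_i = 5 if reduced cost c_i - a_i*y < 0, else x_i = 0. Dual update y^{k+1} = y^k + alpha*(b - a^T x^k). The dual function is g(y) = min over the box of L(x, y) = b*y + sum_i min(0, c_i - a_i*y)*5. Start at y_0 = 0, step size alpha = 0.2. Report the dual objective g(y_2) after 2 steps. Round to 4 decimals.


Dual ascent for LP: min 12*x1 + 6*x2, 6*x1 + 1*x2 = 19, 0 <= x_i <= 5
Step 1: y^k = 0.0, reduced costs: (12.0, 6.0)
  x^k = (0.0, 0.0), subgradient = b - a^T x = 19.0
  y^{k+1} = 0.0 + 0.2*19.0 = 3.8
Step 2: y^k = 3.8, reduced costs: (-10.8, 2.2)
  x^k = (5.0, 0.0), subgradient = b - a^T x = -11.0
  y^{k+1} = 3.8 + 0.2*-11.0 = 1.6
Dual objective at y_2 = 1.6: reduced costs (2.4, 4.4), box minimizer x = (0.0, 0.0)
g(y_2) = b*y + (c1 - a1*y)*x1 + (c2 - a2*y)*x2 = 19*1.6 + 2.4*0.0 + 4.4*0.0 = 30.4 + 0.0 + 0.0 = 30.4


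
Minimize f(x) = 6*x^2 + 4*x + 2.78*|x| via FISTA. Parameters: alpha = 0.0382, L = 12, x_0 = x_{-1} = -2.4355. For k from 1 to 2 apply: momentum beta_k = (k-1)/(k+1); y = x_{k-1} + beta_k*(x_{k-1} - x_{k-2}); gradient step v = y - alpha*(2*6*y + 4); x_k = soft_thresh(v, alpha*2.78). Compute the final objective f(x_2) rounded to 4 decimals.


FISTA on f(x) = 6*x^2 + 4*x + 2.78*|x|
L = 12, alpha = 0.0382
Iteration 1: beta = 0.0, y = -2.4355 + 0.0*(-2.4355 + 2.4355) = -2.4355
  grad(y) = -25.226, v = y - alpha*grad = -1.4719
  prox(v) = soft_thresh(-1.4719, 0.1062) = -1.3657
Iteration 2: beta = 0.3333, y = -1.3657 + 0.3333*(-1.3657 + 2.4355) = -1.0091
  grad(y) = -8.1087, v = y - alpha*grad = -0.6993
  prox(v) = soft_thresh(-0.6993, 0.1062) = -0.5931
f(x_2) = 6*(-0.5931)^2 + 4*(-0.5931) + 2.78*|-0.5931| = 1.3871


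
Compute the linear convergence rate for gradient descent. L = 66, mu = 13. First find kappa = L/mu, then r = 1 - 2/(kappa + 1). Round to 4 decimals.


Step 1: Compute the condition number.
kappa = L/mu = 66/13 = 5.0769
Step 2: Compute the convergence rate.
r = 1 - 2/(kappa + 1) = 1 - 2*mu/(L + mu) = (L - mu)/(L + mu) = 53/79 = 0.6709


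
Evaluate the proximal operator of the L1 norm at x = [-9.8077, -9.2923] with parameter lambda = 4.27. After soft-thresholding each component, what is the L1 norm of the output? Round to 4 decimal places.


Soft-thresholding with lambda = 4.27:
prox(-9.8077) = sign(-9.8077)*max(|-9.8077| - 4.27, 0) = -5.5377
prox(-9.2923) = sign(-9.2923)*max(|-9.2923| - 4.27, 0) = -5.0223
prox(x) = [-5.5377, -5.0223]
||prox(x)||_1 = 5.5377 + 5.0223 = 10.56


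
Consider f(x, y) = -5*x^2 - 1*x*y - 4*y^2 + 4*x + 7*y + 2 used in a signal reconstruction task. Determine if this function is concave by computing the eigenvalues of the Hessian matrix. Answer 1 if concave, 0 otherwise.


The Hessian of f(x,y) = -5*x^2 - 1*x*y - 4*y^2 + 4*x + 7*y + 2 is:
H = [[-10, -1], [-1, -8]]
Trace = -10 - 8 = -18
Determinant = -10*-8 - (-1)^2 = 79
Discriminant = (-18)^2 - 4*79 = 8.0
Eigenvalues: lambda_1 = -10.4142, lambda_2 = -7.5858
The function is concave.

1


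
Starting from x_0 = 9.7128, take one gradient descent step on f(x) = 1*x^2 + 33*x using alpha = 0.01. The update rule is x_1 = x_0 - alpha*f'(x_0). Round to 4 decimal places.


We compute the gradient at x_0 and apply the update.
f'(x) = 2*x + 33
f'(9.7128) = 2*9.7128 + 33 = 52.4256
x_1 = 9.7128 - 0.01*52.4256 = 9.1885


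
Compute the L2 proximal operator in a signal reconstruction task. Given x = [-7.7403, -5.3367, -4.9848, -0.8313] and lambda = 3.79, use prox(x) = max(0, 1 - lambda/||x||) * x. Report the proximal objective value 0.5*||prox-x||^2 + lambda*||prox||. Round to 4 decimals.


Step 1: Compute ||x||.
||x|| = 10.6739
Step 2: Compute scaling factor.
scale = max(0, 1 - 3.79/10.6739) = 0.6449
Step 3: prox(x) = [-4.9919, -3.4418, -3.2148, -0.5361]
||prox(x)|| = 6.8839
Step 4: Proximal objective.
0.5*||prox-x||^2 = 7.1821
lambda*||prox|| = 26.09
Total = 33.272


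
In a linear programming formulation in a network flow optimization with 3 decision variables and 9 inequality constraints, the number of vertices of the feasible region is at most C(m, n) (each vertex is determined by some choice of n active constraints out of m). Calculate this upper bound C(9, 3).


Each vertex corresponds to some choice of n active constraints out of m, so the number of vertices is at most C(m, n) = m! / (n!(m-n)!).
m = 9, n = 3
Numerator: 9 * 8 * 7
Denominator: 3! = 6
C(9, 3) = 84


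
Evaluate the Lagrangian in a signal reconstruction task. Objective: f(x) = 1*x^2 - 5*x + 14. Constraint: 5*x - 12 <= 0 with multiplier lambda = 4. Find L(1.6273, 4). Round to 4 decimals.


Step 1: Evaluate f(x).
f(1.6273) = 1*1.6273^2 - 5*1.6273 + 14 = 8.5116
Step 2: Evaluate g(x).
g(1.6273) = 5*1.6273 - 12 = -3.8635
Step 3: Compute Lagrangian.
L = 8.5116 + 4*-3.8635 = -6.9424


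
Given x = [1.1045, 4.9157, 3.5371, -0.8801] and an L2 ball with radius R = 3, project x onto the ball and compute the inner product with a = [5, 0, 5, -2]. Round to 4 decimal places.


Step 1: Compute ||x|| (intermediates to 6 decimals).
||x|| = sqrt(1.1045^2 + 4.9157^2 + 3.5371^2 + (-0.8801)^2) = 6.218495
Step 2: Project.
Since ||x|| > R, scale = R/||x|| = 3/6.218495 = 0.482432, proj(x) = scale * x
proj(x) = [0.532846, 2.371491, 1.70641, -0.424588]
Step 3: Dot product.
a^T * proj(x) = 5*0.532846 + 0*2.371491 + 5*1.70641 - 2*(-0.424588) = 12.0455


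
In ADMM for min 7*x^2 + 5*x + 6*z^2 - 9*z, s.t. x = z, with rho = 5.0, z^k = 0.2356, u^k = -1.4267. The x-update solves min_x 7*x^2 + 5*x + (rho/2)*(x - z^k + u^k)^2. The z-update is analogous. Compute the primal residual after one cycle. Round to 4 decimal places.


ADMM iteration with rho = 5.0, z^k = 0.2356, u^k = -1.4267
Step 1: x-update.
Minimize 7*x^2 + 5*x + (5.0/2)*(x - 0.2356 - 1.4267)^2
FOC: (2*7 + 5.0)*x = -5 + 5.0*(0.2356 + 1.4267)
x^{k+1} = 0.1743
Step 2: z-update.
Minimize 6*z^2 - 9*z + (5.0/2)*(0.1743 - z - 1.4267)^2
FOC: (2*6 + 5.0)*z = 9 + 5.0*(0.1743 - 1.4267)
z^{k+1} = 0.1611
Step 3: u-update.
u^{k+1} = -1.4267 + 0.1743 - 0.1611 = -1.4135
Step 4: Primal residual = |0.1743 - 0.1611| = 0.0132


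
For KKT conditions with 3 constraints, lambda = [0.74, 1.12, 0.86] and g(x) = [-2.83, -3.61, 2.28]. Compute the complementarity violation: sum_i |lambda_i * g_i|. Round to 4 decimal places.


KKT complementary slackness check:
lambda_1 * g_1 = 0.74 * -2.83 = -2.0942
lambda_2 * g_2 = 1.12 * -3.61 = -4.0432
lambda_3 * g_3 = 0.86 * 2.28 = 1.9608
Total violation = 2.0942 + 4.0432 + 1.9608 = 8.0982


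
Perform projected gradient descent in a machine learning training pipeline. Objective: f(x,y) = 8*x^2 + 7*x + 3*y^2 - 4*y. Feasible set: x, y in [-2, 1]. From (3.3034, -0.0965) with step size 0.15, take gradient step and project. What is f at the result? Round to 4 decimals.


Step 1: Compute gradient at (3.3034, -0.0965).
grad_x = 2*8*3.3034 + 7 = 59.8544
grad_y = 2*3*-0.0965 - 4 = -4.579
Step 2: Gradient step.
x_raw = 3.3034 - 0.15*59.8544 = -5.6748
y_raw = -0.0965 - 0.15*-4.579 = 0.5904
Step 3: Project onto [-2, 1].
x_proj = clip(-5.6748) = -2.0
y_proj = clip(0.5904) = 0.5904
Step 4: Evaluate f.
f(-2.0, 0.5904) = 16.6841


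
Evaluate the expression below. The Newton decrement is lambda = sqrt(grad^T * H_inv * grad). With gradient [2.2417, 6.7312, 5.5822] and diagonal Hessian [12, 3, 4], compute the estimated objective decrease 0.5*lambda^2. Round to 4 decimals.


Step 1: H is diagonal, so H^(-1) * g = [0.1868, 2.2437, 1.3956].
Step 2: g^T H^(-1) g = sum_i g_i^2 / H_ii
  = (2.2417)^2/12 + (6.7312)^2/3 + (5.5822)^2/4
  = 0.4188 + 15.103 + 7.7902 = 23.312
Step 3: Objective decrease = 0.5 * g^T H^(-1) g = 11.656


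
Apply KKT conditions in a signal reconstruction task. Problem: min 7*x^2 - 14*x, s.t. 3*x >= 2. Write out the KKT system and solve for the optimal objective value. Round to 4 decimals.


Step 1: Try lambda = 0 (constraint inactive).
Stationarity: 2*7*x - 14 = 0
x* = 14/(2*7) = 1.0
Check constraint: 3*1.0 = 3.0 >= 2 -- satisfied.
Step 2: Compute optimal value.
f(x*) = 7*1.0^2 - 14*1.0 = -7.0


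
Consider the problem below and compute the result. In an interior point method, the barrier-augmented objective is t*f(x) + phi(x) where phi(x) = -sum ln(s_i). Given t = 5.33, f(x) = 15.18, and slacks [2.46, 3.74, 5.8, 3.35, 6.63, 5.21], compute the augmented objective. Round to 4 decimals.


Step 1: Compute log-barrier.
ln values: [0.9002, 1.3191, 1.7579, 1.209, 1.8916, 1.6506]
phi = -(0.9002 + 1.3191 + 1.7579 + 1.209 + 1.8916 + 1.6506) = -8.7282
Step 2: Compute augmented objective.
t*f(x) = 5.33*15.18 = 80.9094
Total = 80.9094 - 8.7282 = 72.1812
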